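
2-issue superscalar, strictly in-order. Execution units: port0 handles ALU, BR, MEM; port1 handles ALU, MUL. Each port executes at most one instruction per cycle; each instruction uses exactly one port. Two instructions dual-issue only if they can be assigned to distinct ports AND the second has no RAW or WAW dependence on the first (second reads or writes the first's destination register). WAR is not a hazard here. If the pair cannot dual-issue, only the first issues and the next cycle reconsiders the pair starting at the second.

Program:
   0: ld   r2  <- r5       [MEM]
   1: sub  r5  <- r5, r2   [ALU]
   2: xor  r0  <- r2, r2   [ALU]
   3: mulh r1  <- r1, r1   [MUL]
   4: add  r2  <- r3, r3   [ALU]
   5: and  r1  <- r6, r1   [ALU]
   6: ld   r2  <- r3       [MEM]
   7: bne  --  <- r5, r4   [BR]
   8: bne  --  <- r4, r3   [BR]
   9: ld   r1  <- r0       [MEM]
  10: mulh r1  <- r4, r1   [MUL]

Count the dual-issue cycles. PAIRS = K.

  cy0 -> i0 (ld) RAW r2
  cy1 -> i1/i2 (sub+xor) 2-wide
  cy2 -> i3/i4 (mulh+add) 2-wide
  cy3 -> i5/i6 (and+ld) 2-wide
  cy4 -> i7 (bne) no-port BR/BR
  cy5 -> i8 (bne) no-port BR/MEM
  cy6 -> i9 (ld) RAW+WAW r1
  cy7 -> i10 (mulh) tail

PAIRS = 3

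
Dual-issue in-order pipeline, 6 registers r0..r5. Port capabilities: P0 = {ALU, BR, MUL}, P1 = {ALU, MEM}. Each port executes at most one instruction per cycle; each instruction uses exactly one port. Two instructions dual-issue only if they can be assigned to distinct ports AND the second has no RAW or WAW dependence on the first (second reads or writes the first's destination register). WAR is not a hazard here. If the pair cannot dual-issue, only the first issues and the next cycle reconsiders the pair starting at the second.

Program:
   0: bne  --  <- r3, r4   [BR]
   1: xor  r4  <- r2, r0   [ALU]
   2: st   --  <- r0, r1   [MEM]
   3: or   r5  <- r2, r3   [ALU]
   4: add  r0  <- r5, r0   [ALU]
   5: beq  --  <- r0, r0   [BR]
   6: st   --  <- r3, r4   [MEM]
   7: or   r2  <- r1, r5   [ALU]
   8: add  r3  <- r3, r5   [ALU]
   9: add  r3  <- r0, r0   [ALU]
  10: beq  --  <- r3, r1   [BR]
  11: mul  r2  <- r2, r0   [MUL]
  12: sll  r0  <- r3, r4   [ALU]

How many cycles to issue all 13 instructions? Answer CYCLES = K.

CYCLES = 8

c0: i0/i1 bne+xor  dual
c1: i2/i3 st+or  dual
c2: i4 add  RAW r0
c3: i5/i6 beq+st  dual
c4: i7/i8 or+add  dual
c5: i9 add  RAW r3
c6: i10 beq  no-port BR/MUL
c7: i11/i12 mul+sll  dual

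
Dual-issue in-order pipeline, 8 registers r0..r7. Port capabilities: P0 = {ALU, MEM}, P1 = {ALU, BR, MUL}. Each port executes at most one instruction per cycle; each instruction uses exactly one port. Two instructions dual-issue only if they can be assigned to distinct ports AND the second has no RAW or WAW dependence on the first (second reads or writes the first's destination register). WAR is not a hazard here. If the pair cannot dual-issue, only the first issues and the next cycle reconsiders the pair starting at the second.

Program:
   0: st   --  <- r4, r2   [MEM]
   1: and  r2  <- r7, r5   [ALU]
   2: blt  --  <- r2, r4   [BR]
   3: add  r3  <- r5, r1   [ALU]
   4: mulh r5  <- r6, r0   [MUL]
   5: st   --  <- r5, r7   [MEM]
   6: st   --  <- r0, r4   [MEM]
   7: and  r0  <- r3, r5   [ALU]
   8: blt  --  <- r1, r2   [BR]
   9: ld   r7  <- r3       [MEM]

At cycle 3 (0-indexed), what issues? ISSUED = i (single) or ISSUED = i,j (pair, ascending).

  cy0 -> i0+i1 (st.MEM and.ALU) pair
  cy1 -> i2+i3 (blt.BR add.ALU) pair
  cy2 -> i4 (mulh.MUL) RAW r5
  cy3 -> i5 (st.MEM) no-port MEM/MEM
  cy4 -> i6+i7 (st.MEM and.ALU) pair
  cy5 -> i8+i9 (blt.BR ld.MEM) pair

ISSUED = 5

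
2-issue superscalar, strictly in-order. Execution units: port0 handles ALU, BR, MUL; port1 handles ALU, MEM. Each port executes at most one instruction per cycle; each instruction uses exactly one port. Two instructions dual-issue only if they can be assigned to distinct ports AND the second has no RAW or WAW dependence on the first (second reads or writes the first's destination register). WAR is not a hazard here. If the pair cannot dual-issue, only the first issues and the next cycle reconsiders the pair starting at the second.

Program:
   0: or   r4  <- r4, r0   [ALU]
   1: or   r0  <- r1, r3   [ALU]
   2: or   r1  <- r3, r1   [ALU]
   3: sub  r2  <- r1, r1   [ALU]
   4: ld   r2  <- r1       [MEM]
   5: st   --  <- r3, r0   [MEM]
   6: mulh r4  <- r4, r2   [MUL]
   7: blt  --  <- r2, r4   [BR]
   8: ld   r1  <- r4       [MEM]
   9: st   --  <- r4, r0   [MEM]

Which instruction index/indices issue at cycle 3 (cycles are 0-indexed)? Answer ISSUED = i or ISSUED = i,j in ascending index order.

ISSUED = 4

#0 head=0: or.ALU or.ALU i0,i1 2-wide
#1 head=2: or.ALU i2 RAW r1
#2 head=3: sub.ALU i3 WAW r2
#3 head=4: ld.MEM i4 no-port MEM/MEM
#4 head=5: st.MEM mulh.MUL i5,i6 2-wide
#5 head=7: blt.BR ld.MEM i7,i8 2-wide
#6 head=9: st.MEM i9 tail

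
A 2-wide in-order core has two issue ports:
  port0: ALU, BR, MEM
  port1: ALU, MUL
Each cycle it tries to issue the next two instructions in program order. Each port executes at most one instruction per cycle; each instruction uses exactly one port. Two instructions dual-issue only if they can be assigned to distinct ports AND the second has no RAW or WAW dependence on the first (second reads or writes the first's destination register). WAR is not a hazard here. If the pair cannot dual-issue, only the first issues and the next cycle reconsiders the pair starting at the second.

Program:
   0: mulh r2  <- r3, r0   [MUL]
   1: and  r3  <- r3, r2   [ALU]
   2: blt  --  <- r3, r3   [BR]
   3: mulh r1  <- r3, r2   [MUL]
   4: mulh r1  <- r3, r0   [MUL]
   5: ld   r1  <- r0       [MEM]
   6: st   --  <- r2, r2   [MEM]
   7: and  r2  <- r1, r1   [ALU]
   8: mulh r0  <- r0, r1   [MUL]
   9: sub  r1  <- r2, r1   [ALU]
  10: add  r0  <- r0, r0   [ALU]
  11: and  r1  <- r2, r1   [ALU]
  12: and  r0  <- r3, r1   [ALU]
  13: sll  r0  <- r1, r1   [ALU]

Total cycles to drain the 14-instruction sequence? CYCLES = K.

0. mulh.MUL @i0  | RAW r2
1. and.ALU @i1  | RAW r3
2. blt.BR mulh.MUL @i2,i3  | dual
3. mulh.MUL @i4  | WAW r1
4. ld.MEM @i5  | no-port MEM/MEM
5. st.MEM and.ALU @i6,i7  | dual
6. mulh.MUL sub.ALU @i8,i9  | dual
7. add.ALU and.ALU @i10,i11  | dual
8. and.ALU @i12  | WAW r0
9. sll.ALU @i13  | tail

CYCLES = 10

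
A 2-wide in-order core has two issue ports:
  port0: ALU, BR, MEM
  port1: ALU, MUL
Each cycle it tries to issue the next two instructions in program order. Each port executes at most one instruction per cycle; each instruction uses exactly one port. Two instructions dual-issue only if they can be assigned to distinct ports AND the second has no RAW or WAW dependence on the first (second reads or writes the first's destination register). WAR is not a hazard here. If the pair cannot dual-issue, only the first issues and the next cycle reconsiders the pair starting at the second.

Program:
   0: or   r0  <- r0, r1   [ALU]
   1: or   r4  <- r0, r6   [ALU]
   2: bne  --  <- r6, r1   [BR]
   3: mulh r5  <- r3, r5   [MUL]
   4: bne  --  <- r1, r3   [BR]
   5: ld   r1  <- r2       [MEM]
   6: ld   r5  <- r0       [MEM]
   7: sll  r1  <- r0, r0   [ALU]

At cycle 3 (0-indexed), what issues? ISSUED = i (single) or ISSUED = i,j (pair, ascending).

ISSUED = 5

  cy0 -> i0 (or) RAW r0
  cy1 -> i1&i2 (or;bne) pair
  cy2 -> i3&i4 (mulh;bne) pair
  cy3 -> i5 (ld) no-port MEM/MEM
  cy4 -> i6&i7 (ld;sll) pair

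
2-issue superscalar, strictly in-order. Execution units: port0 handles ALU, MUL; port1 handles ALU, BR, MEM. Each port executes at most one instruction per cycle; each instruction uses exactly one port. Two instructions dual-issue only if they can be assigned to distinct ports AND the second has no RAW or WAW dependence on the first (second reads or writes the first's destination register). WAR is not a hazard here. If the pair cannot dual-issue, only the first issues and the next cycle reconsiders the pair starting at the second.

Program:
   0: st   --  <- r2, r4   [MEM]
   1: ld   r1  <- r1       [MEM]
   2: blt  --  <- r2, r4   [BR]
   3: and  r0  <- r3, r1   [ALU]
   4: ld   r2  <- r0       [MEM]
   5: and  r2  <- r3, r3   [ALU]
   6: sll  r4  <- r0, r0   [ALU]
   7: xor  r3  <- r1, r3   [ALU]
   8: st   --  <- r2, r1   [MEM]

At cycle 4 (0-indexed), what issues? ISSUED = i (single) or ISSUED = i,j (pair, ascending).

0. st @i0  | no-port MEM/MEM
1. ld @i1  | no-port MEM/BR
2. blt/and @i2+i3  | dual
3. ld @i4  | WAW r2
4. and/sll @i5+i6  | dual
5. xor/st @i7+i8  | dual

ISSUED = 5,6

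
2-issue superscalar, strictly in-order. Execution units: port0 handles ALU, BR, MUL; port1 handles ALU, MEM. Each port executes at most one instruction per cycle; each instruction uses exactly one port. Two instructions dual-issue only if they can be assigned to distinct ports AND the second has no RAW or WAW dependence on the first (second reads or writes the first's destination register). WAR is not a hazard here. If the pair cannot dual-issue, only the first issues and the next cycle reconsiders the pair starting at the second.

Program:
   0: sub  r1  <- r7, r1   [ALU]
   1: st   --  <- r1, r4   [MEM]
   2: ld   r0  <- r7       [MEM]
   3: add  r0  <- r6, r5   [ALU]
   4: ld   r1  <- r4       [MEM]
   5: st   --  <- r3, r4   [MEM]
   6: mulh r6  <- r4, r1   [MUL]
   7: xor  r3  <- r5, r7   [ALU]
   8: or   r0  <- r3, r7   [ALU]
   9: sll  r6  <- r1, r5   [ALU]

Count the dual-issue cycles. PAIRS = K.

PAIRS = 3

#0 head=0: sub i0 RAW r1
#1 head=1: st i1 no-port MEM/MEM
#2 head=2: ld i2 WAW r0
#3 head=3: add+ld i3,i4 dual
#4 head=5: st+mulh i5,i6 dual
#5 head=7: xor i7 RAW r3
#6 head=8: or+sll i8,i9 dual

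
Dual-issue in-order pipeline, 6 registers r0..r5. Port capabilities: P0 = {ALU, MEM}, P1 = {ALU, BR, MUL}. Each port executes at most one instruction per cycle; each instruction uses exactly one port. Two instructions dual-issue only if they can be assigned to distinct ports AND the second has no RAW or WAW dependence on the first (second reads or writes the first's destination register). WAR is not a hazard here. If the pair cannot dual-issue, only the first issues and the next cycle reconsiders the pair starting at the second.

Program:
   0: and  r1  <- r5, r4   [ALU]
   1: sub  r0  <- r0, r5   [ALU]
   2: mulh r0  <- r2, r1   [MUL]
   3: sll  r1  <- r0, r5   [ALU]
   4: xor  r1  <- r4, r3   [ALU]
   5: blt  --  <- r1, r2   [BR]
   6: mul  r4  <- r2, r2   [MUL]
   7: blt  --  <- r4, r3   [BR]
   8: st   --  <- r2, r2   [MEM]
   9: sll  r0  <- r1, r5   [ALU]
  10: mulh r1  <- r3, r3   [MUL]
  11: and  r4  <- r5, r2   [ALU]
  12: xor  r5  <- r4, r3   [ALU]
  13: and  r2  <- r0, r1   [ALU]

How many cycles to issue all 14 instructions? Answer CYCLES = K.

#0 head=0: and sub i0/i1 dual
#1 head=2: mulh i2 RAW r0
#2 head=3: sll i3 WAW r1
#3 head=4: xor i4 RAW r1
#4 head=5: blt i5 no-port BR/MUL
#5 head=6: mul i6 no-port MUL/BR
#6 head=7: blt st i7/i8 dual
#7 head=9: sll mulh i9/i10 dual
#8 head=11: and i11 RAW r4
#9 head=12: xor and i12/i13 dual

CYCLES = 10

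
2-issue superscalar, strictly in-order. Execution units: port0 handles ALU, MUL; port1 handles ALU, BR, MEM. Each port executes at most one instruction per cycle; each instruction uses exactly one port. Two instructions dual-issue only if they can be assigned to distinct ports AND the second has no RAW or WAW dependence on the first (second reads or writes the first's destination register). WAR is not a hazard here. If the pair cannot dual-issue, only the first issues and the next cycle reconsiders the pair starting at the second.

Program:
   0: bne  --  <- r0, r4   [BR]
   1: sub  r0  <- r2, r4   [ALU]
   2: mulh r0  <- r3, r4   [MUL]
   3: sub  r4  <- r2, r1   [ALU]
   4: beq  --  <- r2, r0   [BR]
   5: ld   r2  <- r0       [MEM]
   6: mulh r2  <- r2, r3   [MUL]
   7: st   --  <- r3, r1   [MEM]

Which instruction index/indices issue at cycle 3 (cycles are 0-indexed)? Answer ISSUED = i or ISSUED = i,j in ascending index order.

c0: i0,i1 bne;sub  2-wide
c1: i2,i3 mulh;sub  2-wide
c2: i4 beq  no-port BR/MEM
c3: i5 ld  RAW+WAW r2
c4: i6,i7 mulh;st  2-wide

ISSUED = 5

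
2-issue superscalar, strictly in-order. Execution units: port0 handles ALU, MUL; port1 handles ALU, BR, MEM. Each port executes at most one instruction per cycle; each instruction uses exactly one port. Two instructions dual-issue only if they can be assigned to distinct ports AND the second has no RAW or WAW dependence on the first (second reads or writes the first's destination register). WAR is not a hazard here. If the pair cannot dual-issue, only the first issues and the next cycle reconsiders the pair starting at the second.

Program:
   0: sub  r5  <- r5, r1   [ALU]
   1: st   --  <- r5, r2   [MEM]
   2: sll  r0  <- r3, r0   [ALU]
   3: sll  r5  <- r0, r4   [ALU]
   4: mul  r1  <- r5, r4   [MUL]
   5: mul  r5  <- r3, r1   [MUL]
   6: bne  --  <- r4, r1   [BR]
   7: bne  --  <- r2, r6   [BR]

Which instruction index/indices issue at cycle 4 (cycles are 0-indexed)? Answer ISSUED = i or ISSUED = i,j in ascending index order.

ISSUED = 5,6

0. sub.ALU @i0  | RAW r5
1. st.MEM sll.ALU @i1+i2  | 2-wide
2. sll.ALU @i3  | RAW r5
3. mul.MUL @i4  | no-port MUL/MUL
4. mul.MUL bne.BR @i5+i6  | 2-wide
5. bne.BR @i7  | tail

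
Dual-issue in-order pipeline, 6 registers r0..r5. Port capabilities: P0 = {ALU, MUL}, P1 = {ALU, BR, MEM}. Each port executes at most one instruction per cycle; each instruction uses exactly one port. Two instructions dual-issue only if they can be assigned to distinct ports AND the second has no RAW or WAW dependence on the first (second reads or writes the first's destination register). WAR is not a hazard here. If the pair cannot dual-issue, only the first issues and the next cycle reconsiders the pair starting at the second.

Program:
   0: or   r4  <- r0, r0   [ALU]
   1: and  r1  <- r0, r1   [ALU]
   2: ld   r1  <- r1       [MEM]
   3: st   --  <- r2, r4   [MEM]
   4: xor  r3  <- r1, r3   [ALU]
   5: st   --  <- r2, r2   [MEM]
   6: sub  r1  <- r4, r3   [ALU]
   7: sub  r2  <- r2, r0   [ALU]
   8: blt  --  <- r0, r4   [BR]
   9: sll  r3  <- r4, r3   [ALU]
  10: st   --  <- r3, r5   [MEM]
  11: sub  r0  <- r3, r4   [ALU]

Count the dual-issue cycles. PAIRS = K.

PAIRS = 5

c0: i0+i1 or+and  dual
c1: i2 ld  no-port MEM/MEM
c2: i3+i4 st+xor  dual
c3: i5+i6 st+sub  dual
c4: i7+i8 sub+blt  dual
c5: i9 sll  RAW r3
c6: i10+i11 st+sub  dual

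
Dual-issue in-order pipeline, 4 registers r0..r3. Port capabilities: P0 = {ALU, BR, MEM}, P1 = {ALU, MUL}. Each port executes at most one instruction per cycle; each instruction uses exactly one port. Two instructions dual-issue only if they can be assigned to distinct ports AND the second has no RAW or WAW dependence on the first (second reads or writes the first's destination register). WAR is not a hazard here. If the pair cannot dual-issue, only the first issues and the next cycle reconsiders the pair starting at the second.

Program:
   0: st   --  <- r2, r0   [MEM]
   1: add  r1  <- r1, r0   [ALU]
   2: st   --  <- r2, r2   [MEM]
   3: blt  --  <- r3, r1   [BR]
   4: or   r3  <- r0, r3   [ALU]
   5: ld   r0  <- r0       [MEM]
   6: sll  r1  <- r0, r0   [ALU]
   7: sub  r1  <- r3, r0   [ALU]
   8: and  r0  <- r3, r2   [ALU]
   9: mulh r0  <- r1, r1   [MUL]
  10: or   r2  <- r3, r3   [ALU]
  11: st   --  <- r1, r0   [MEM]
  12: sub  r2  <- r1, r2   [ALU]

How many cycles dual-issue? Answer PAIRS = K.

PAIRS = 5

#0 head=0: st add i0,i1 pair
#1 head=2: st i2 no-port MEM/BR
#2 head=3: blt or i3,i4 pair
#3 head=5: ld i5 RAW r0
#4 head=6: sll i6 WAW r1
#5 head=7: sub and i7,i8 pair
#6 head=9: mulh or i9,i10 pair
#7 head=11: st sub i11,i12 pair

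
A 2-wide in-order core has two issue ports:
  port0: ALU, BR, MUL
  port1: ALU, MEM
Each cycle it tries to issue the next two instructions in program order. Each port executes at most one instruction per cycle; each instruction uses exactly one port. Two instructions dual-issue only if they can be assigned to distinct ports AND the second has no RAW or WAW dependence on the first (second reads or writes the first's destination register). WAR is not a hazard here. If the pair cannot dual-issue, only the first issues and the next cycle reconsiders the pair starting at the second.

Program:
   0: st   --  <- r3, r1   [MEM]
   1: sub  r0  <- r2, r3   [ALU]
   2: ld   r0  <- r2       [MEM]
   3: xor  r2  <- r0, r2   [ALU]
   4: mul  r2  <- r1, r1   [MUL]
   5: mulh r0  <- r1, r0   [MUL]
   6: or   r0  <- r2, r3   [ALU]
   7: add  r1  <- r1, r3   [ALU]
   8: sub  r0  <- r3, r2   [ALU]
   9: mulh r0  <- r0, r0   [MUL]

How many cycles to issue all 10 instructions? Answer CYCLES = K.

CYCLES = 8

t=0 i0/i1:st.MEM sub.ALU ; 2-wide
t=1 i2:ld.MEM ; RAW r0
t=2 i3:xor.ALU ; WAW r2
t=3 i4:mul.MUL ; no-port MUL/MUL
t=4 i5:mulh.MUL ; WAW r0
t=5 i6/i7:or.ALU add.ALU ; 2-wide
t=6 i8:sub.ALU ; RAW+WAW r0
t=7 i9:mulh.MUL ; tail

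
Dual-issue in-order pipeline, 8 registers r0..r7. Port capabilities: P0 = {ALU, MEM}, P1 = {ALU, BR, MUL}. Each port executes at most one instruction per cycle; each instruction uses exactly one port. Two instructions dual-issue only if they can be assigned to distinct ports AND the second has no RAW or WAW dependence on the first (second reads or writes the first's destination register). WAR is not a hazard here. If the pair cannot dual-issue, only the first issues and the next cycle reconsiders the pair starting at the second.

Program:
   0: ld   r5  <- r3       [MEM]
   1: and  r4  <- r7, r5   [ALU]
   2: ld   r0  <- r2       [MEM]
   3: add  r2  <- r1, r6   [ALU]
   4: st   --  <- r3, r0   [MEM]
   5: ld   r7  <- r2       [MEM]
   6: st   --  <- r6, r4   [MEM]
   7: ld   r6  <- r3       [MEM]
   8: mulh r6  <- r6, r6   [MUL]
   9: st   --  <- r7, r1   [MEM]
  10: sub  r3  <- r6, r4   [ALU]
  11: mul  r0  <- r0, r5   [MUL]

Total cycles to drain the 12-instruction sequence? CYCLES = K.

CYCLES = 8

#0 head=0: ld.MEM i0 RAW r5
#1 head=1: and.ALU/ld.MEM i1+i2 pair
#2 head=3: add.ALU/st.MEM i3+i4 pair
#3 head=5: ld.MEM i5 no-port MEM/MEM
#4 head=6: st.MEM i6 no-port MEM/MEM
#5 head=7: ld.MEM i7 RAW+WAW r6
#6 head=8: mulh.MUL/st.MEM i8+i9 pair
#7 head=10: sub.ALU/mul.MUL i10+i11 pair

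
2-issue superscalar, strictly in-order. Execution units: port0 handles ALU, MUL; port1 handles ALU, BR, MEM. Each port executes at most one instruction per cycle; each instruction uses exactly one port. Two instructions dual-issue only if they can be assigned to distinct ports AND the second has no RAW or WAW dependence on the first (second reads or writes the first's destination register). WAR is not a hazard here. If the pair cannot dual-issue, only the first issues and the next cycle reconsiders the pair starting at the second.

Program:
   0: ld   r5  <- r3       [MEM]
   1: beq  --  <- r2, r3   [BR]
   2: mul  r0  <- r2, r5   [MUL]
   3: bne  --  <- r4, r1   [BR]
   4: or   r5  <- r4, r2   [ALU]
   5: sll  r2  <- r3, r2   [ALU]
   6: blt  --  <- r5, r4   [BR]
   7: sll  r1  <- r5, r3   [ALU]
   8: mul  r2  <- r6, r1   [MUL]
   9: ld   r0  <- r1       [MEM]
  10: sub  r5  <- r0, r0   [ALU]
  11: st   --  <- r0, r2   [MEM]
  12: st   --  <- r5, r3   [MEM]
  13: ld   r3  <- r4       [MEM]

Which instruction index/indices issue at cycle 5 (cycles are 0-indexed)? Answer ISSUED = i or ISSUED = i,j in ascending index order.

ISSUED = 8,9

  cy0 -> i0 (ld.MEM) no-port MEM/BR
  cy1 -> i1&i2 (beq.BR+mul.MUL) pair
  cy2 -> i3&i4 (bne.BR+or.ALU) pair
  cy3 -> i5&i6 (sll.ALU+blt.BR) pair
  cy4 -> i7 (sll.ALU) RAW r1
  cy5 -> i8&i9 (mul.MUL+ld.MEM) pair
  cy6 -> i10&i11 (sub.ALU+st.MEM) pair
  cy7 -> i12 (st.MEM) no-port MEM/MEM
  cy8 -> i13 (ld.MEM) tail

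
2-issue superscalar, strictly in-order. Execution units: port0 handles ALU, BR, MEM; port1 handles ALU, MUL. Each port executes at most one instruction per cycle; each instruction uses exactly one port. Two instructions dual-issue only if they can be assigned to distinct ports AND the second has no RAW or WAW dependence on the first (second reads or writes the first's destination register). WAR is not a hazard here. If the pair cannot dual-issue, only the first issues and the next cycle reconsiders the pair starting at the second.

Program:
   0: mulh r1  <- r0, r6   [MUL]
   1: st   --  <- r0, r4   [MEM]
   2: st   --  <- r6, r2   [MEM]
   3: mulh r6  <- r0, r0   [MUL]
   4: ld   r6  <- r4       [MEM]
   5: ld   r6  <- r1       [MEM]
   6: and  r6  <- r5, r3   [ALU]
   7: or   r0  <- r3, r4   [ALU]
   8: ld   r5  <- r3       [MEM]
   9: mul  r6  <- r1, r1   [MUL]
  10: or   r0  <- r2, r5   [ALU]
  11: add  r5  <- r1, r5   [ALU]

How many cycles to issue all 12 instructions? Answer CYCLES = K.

CYCLES = 7

[0] i0+i1  mulh.MUL+st.MEM  -- dual
[1] i2+i3  st.MEM+mulh.MUL  -- dual
[2] i4  ld.MEM  -- no-port MEM/MEM
[3] i5  ld.MEM  -- WAW r6
[4] i6+i7  and.ALU+or.ALU  -- dual
[5] i8+i9  ld.MEM+mul.MUL  -- dual
[6] i10+i11  or.ALU+add.ALU  -- dual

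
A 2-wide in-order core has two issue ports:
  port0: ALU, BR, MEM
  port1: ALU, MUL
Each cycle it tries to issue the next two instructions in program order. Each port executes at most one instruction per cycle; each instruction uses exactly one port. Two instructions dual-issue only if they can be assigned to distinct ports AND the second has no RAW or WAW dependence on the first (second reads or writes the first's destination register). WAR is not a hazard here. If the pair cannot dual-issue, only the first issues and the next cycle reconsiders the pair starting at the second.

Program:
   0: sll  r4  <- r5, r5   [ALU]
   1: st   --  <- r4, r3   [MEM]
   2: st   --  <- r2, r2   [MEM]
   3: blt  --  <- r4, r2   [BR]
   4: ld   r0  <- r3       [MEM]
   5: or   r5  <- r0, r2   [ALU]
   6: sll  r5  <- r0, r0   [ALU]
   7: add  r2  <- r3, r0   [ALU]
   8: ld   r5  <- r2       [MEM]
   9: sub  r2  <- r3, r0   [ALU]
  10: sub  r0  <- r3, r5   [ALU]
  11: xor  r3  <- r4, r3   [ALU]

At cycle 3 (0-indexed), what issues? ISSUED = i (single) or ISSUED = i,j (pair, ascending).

ISSUED = 3

#0 head=0: sll i0 RAW r4
#1 head=1: st i1 no-port MEM/MEM
#2 head=2: st i2 no-port MEM/BR
#3 head=3: blt i3 no-port BR/MEM
#4 head=4: ld i4 RAW r0
#5 head=5: or i5 WAW r5
#6 head=6: sll/add i6&i7 2-wide
#7 head=8: ld/sub i8&i9 2-wide
#8 head=10: sub/xor i10&i11 2-wide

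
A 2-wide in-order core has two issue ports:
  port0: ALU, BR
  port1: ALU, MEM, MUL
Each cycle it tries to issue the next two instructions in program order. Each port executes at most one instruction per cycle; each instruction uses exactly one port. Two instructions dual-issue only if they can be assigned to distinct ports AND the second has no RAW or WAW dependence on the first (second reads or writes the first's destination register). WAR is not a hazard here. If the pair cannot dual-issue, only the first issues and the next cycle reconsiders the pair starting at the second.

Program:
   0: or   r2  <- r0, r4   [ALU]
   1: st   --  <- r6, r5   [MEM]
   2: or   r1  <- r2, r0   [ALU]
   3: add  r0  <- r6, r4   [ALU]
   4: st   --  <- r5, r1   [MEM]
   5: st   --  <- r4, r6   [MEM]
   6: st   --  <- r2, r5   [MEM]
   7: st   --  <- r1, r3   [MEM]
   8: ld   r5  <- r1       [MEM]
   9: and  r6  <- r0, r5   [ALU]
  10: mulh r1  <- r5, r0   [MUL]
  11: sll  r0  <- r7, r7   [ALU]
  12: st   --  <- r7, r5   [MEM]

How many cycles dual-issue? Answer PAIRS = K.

PAIRS = 4

[0] i0,i1  or.ALU st.MEM  -- pair
[1] i2,i3  or.ALU add.ALU  -- pair
[2] i4  st.MEM  -- no-port MEM/MEM
[3] i5  st.MEM  -- no-port MEM/MEM
[4] i6  st.MEM  -- no-port MEM/MEM
[5] i7  st.MEM  -- no-port MEM/MEM
[6] i8  ld.MEM  -- RAW r5
[7] i9,i10  and.ALU mulh.MUL  -- pair
[8] i11,i12  sll.ALU st.MEM  -- pair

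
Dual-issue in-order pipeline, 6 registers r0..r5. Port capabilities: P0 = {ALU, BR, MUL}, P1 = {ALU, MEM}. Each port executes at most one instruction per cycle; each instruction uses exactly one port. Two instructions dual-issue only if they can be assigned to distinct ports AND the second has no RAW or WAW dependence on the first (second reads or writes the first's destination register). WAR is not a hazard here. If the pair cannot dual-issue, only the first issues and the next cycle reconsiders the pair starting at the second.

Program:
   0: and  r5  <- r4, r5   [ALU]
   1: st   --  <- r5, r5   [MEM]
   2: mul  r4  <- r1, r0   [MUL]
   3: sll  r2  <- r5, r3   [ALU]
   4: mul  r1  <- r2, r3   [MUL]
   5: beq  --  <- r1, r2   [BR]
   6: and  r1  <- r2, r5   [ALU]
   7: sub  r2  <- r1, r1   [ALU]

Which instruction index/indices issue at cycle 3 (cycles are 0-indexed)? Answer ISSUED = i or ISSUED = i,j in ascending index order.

ISSUED = 4

  cy0 -> i0 (and) RAW r5
  cy1 -> i1,i2 (st/mul) dual
  cy2 -> i3 (sll) RAW r2
  cy3 -> i4 (mul) no-port MUL/BR
  cy4 -> i5,i6 (beq/and) dual
  cy5 -> i7 (sub) tail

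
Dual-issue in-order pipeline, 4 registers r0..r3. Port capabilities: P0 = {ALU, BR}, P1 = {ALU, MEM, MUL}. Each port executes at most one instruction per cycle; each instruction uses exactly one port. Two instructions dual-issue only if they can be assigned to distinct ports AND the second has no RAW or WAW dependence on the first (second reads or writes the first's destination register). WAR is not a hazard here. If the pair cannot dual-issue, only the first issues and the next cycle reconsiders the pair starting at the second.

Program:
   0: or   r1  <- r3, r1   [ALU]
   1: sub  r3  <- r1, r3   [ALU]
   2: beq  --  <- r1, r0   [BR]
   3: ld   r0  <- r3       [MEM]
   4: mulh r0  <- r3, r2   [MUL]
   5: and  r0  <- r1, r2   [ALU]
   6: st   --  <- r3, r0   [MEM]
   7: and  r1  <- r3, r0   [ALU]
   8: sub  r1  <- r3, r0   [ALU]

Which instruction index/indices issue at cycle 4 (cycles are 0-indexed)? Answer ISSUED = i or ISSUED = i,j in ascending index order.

t=0 i0:or ; RAW r1
t=1 i1,i2:sub;beq ; 2-wide
t=2 i3:ld ; no-port MEM/MUL
t=3 i4:mulh ; WAW r0
t=4 i5:and ; RAW r0
t=5 i6,i7:st;and ; 2-wide
t=6 i8:sub ; tail

ISSUED = 5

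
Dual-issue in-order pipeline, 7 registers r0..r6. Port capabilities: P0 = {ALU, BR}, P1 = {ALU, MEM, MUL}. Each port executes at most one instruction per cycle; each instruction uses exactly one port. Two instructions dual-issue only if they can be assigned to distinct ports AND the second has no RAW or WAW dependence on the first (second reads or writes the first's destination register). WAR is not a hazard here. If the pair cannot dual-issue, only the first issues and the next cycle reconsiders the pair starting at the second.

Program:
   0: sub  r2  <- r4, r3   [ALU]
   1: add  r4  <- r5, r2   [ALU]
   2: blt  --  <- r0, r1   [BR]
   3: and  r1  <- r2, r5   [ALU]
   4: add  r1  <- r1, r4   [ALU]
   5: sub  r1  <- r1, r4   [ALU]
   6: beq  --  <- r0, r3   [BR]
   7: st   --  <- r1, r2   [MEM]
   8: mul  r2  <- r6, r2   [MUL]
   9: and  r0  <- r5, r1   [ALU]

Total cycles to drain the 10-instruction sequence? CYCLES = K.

CYCLES = 7

#0 head=0: sub.ALU i0 RAW r2
#1 head=1: add.ALU/blt.BR i1&i2 2-wide
#2 head=3: and.ALU i3 RAW+WAW r1
#3 head=4: add.ALU i4 RAW+WAW r1
#4 head=5: sub.ALU/beq.BR i5&i6 2-wide
#5 head=7: st.MEM i7 no-port MEM/MUL
#6 head=8: mul.MUL/and.ALU i8&i9 2-wide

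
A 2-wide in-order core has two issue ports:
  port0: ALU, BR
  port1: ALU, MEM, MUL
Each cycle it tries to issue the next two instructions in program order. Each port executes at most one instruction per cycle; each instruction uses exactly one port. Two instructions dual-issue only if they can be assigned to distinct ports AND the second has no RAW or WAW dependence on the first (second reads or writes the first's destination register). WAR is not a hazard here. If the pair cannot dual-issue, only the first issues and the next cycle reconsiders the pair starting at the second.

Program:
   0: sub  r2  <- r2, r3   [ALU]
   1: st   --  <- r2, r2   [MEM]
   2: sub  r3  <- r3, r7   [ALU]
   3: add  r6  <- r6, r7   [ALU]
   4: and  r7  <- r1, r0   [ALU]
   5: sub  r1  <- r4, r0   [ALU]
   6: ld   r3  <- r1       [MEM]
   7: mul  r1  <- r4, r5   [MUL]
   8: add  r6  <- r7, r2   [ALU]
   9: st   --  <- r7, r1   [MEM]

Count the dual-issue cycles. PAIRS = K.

PAIRS = 3

[0] i0  sub.ALU  -- RAW r2
[1] i1&i2  st.MEM+sub.ALU  -- pair
[2] i3&i4  add.ALU+and.ALU  -- pair
[3] i5  sub.ALU  -- RAW r1
[4] i6  ld.MEM  -- no-port MEM/MUL
[5] i7&i8  mul.MUL+add.ALU  -- pair
[6] i9  st.MEM  -- tail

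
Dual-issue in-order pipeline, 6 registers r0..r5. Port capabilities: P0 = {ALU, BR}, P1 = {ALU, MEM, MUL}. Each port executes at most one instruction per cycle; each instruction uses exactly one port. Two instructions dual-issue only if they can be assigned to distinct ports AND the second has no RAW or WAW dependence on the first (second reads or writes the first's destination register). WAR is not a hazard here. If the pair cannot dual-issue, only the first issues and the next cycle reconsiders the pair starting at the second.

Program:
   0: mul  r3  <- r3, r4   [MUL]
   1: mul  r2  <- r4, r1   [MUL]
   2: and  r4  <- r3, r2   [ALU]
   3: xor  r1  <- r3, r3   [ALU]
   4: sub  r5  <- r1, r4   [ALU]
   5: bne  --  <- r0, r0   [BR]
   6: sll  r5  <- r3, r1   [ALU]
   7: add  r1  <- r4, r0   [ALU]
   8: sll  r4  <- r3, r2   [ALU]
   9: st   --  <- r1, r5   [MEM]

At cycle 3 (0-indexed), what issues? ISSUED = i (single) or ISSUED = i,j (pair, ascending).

ISSUED = 4,5

c0: i0 mul.MUL  no-port MUL/MUL
c1: i1 mul.MUL  RAW r2
c2: i2,i3 and.ALU xor.ALU  pair
c3: i4,i5 sub.ALU bne.BR  pair
c4: i6,i7 sll.ALU add.ALU  pair
c5: i8,i9 sll.ALU st.MEM  pair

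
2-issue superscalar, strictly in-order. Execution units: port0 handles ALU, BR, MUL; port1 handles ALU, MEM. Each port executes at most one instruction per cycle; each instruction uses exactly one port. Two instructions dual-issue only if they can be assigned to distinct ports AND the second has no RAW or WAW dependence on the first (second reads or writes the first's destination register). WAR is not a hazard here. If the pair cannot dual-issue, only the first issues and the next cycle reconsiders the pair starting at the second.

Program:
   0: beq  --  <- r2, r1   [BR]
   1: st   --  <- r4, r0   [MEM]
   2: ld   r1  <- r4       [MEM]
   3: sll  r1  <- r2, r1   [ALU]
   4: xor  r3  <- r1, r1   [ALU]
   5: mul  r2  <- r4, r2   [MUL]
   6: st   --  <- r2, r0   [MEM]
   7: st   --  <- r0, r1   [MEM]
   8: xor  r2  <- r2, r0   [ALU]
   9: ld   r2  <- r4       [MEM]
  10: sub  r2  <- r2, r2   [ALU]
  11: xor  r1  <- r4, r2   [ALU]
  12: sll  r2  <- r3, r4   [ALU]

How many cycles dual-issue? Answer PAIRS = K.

PAIRS = 4

0. beq st @i0/i1  | pair
1. ld @i2  | RAW+WAW r1
2. sll @i3  | RAW r1
3. xor mul @i4/i5  | pair
4. st @i6  | no-port MEM/MEM
5. st xor @i7/i8  | pair
6. ld @i9  | RAW+WAW r2
7. sub @i10  | RAW r2
8. xor sll @i11/i12  | pair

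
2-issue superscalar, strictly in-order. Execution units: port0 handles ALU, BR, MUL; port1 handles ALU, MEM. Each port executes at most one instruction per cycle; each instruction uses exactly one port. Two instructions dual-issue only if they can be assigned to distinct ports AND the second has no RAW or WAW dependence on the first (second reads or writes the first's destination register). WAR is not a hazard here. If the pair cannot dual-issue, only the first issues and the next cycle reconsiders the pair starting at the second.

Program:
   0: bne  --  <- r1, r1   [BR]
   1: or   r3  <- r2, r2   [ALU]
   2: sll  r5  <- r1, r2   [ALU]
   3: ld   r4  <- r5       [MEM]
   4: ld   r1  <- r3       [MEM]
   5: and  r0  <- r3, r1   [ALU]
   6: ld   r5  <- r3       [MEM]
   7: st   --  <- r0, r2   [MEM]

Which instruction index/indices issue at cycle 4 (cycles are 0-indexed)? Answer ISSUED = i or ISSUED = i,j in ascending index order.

ISSUED = 5,6

0. bne+or @i0/i1  | 2-wide
1. sll @i2  | RAW r5
2. ld @i3  | no-port MEM/MEM
3. ld @i4  | RAW r1
4. and+ld @i5/i6  | 2-wide
5. st @i7  | tail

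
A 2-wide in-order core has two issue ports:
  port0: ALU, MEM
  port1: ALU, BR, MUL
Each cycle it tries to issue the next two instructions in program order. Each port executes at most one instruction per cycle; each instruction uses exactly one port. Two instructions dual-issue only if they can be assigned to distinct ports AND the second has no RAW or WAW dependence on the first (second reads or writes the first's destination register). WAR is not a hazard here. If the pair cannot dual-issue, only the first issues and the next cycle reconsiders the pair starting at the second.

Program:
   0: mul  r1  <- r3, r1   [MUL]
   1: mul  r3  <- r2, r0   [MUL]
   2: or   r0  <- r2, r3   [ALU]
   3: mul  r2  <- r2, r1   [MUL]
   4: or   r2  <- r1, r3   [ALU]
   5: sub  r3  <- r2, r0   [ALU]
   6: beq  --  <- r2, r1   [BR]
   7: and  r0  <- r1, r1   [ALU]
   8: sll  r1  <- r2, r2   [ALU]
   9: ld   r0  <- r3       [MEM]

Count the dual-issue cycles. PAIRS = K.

t=0 i0:mul ; no-port MUL/MUL
t=1 i1:mul ; RAW r3
t=2 i2+i3:or;mul ; dual
t=3 i4:or ; RAW r2
t=4 i5+i6:sub;beq ; dual
t=5 i7+i8:and;sll ; dual
t=6 i9:ld ; tail

PAIRS = 3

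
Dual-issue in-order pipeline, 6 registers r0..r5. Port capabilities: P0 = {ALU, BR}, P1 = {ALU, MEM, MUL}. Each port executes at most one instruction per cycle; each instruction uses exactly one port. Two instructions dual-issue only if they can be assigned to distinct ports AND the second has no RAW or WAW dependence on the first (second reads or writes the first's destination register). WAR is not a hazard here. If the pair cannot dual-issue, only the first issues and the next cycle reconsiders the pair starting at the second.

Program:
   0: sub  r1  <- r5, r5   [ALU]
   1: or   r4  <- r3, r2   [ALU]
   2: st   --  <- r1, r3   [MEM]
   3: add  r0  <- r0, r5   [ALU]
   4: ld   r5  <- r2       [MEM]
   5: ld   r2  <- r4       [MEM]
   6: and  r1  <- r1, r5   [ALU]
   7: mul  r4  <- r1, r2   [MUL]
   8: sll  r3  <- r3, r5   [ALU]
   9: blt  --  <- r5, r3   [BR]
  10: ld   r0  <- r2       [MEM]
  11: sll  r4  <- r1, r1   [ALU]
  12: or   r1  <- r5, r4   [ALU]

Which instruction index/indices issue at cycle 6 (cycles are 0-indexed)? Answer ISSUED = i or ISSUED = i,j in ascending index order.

  cy0 -> i0&i1 (sub+or) 2-wide
  cy1 -> i2&i3 (st+add) 2-wide
  cy2 -> i4 (ld) no-port MEM/MEM
  cy3 -> i5&i6 (ld+and) 2-wide
  cy4 -> i7&i8 (mul+sll) 2-wide
  cy5 -> i9&i10 (blt+ld) 2-wide
  cy6 -> i11 (sll) RAW r4
  cy7 -> i12 (or) tail

ISSUED = 11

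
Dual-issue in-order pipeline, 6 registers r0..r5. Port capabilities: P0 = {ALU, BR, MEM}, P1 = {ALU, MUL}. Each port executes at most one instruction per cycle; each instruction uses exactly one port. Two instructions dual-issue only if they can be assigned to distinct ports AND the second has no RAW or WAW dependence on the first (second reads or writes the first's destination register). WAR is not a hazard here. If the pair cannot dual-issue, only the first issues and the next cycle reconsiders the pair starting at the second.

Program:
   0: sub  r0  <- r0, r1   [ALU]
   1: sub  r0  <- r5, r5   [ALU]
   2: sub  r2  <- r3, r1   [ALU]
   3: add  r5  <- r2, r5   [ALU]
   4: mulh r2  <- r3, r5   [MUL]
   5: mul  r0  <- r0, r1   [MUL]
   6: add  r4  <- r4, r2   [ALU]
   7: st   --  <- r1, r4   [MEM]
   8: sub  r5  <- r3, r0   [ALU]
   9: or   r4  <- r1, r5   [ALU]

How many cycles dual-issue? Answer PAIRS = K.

[0] i0  sub  -- WAW r0
[1] i1/i2  sub sub  -- pair
[2] i3  add  -- RAW r5
[3] i4  mulh  -- no-port MUL/MUL
[4] i5/i6  mul add  -- pair
[5] i7/i8  st sub  -- pair
[6] i9  or  -- tail

PAIRS = 3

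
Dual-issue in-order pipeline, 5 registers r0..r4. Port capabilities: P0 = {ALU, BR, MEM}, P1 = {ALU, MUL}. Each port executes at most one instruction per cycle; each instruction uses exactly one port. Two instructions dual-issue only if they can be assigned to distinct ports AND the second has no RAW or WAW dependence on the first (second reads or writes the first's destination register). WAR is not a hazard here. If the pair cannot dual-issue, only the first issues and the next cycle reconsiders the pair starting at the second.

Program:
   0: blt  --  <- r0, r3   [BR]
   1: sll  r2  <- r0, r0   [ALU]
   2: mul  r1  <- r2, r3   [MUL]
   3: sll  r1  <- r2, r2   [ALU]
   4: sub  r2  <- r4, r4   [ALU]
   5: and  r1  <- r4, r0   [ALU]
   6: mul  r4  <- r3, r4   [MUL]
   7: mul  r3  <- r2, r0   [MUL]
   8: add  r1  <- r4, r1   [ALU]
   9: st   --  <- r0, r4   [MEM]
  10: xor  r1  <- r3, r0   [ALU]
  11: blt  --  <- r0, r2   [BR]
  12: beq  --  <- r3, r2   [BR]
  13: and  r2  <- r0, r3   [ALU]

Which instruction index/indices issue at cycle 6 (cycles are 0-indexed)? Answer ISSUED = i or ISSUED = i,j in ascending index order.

c0: i0&i1 blt.BR+sll.ALU  2-wide
c1: i2 mul.MUL  WAW r1
c2: i3&i4 sll.ALU+sub.ALU  2-wide
c3: i5&i6 and.ALU+mul.MUL  2-wide
c4: i7&i8 mul.MUL+add.ALU  2-wide
c5: i9&i10 st.MEM+xor.ALU  2-wide
c6: i11 blt.BR  no-port BR/BR
c7: i12&i13 beq.BR+and.ALU  2-wide

ISSUED = 11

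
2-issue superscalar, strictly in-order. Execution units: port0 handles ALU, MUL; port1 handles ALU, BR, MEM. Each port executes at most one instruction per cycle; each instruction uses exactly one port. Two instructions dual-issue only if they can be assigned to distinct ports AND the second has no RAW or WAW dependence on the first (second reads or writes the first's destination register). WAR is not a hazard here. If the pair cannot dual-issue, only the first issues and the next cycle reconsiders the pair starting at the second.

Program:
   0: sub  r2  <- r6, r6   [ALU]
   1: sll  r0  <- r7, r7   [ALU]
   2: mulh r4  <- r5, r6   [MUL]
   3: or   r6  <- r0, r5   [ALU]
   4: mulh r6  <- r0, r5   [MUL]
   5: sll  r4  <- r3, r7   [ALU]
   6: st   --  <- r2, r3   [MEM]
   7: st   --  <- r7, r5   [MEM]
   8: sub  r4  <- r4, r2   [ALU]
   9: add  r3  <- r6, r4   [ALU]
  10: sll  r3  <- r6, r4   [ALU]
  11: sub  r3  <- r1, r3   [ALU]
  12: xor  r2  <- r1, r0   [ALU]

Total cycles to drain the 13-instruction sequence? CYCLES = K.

CYCLES = 8

t=0 i0&i1:sub.ALU;sll.ALU ; pair
t=1 i2&i3:mulh.MUL;or.ALU ; pair
t=2 i4&i5:mulh.MUL;sll.ALU ; pair
t=3 i6:st.MEM ; no-port MEM/MEM
t=4 i7&i8:st.MEM;sub.ALU ; pair
t=5 i9:add.ALU ; WAW r3
t=6 i10:sll.ALU ; RAW+WAW r3
t=7 i11&i12:sub.ALU;xor.ALU ; pair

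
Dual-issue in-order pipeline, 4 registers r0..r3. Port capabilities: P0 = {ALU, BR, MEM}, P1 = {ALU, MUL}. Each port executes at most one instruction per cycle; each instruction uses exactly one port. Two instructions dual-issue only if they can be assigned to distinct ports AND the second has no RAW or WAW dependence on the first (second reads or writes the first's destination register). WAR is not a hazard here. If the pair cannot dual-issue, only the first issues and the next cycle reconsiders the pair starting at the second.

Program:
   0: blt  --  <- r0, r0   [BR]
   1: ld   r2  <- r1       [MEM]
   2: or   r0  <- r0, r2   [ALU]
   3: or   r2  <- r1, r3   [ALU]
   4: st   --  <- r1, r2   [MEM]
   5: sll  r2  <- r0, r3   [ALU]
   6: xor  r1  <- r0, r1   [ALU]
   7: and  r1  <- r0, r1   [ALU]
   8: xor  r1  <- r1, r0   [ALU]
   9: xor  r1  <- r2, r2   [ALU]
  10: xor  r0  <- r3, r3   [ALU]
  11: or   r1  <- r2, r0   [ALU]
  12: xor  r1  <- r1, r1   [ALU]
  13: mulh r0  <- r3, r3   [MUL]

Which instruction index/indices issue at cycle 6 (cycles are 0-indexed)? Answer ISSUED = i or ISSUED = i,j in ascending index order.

ISSUED = 8

[0] i0  blt.BR  -- no-port BR/MEM
[1] i1  ld.MEM  -- RAW r2
[2] i2,i3  or.ALU or.ALU  -- pair
[3] i4,i5  st.MEM sll.ALU  -- pair
[4] i6  xor.ALU  -- RAW+WAW r1
[5] i7  and.ALU  -- RAW+WAW r1
[6] i8  xor.ALU  -- WAW r1
[7] i9,i10  xor.ALU xor.ALU  -- pair
[8] i11  or.ALU  -- RAW+WAW r1
[9] i12,i13  xor.ALU mulh.MUL  -- pair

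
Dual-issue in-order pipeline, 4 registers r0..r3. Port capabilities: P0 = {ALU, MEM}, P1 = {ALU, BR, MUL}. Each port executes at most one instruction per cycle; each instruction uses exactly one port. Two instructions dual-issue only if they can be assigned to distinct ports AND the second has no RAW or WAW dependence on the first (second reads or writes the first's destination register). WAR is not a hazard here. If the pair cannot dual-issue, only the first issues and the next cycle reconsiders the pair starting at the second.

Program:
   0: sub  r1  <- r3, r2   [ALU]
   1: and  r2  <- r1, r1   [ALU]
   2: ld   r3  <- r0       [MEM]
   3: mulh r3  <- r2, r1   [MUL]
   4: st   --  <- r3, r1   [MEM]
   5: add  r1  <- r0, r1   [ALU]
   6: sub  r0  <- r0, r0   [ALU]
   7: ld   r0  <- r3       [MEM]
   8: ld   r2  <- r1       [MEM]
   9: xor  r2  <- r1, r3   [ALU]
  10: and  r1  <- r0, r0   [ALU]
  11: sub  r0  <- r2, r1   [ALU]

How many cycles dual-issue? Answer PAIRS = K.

  cy0 -> i0 (sub.ALU) RAW r1
  cy1 -> i1,i2 (and.ALU;ld.MEM) 2-wide
  cy2 -> i3 (mulh.MUL) RAW r3
  cy3 -> i4,i5 (st.MEM;add.ALU) 2-wide
  cy4 -> i6 (sub.ALU) WAW r0
  cy5 -> i7 (ld.MEM) no-port MEM/MEM
  cy6 -> i8 (ld.MEM) WAW r2
  cy7 -> i9,i10 (xor.ALU;and.ALU) 2-wide
  cy8 -> i11 (sub.ALU) tail

PAIRS = 3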